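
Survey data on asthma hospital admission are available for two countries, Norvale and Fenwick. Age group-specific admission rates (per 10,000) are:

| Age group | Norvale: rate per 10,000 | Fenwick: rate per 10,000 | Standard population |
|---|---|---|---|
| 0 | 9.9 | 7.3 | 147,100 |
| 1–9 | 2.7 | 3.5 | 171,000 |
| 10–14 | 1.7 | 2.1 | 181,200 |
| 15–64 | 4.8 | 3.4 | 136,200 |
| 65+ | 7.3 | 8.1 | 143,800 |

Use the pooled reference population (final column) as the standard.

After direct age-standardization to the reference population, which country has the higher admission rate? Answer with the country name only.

Standard total = 779,300; weights = 0.1888, 0.2194, 0.2325, 0.1748, 0.1845.
Norvale: 0.1888×9.9 + 0.2194×2.7 + 0.2325×1.7 + 0.1748×4.8 + 0.1845×7.3 = 5.0424 per 10,000.
Fenwick: 0.1888×7.3 + 0.2194×3.5 + 0.2325×2.1 + 0.1748×3.4 + 0.1845×8.1 = 4.7231 per 10,000.

Norvale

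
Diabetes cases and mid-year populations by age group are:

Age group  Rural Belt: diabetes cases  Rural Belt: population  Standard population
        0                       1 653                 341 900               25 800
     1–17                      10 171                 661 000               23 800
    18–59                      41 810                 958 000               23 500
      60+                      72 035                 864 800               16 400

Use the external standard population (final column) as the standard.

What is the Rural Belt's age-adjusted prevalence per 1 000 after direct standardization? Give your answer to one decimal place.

Age-specific rates per 1 000 for the Rural Belt: 4.835, 15.387, 43.643, 83.297.
Standard total = 89 500; weights = 0.2883, 0.2659, 0.2626, 0.1832.
Standardized rate: 0.2883×4.835 + 0.2659×15.387 + 0.2626×43.643 + 0.1832×83.297 = 32.2082 per 1 000.

32.2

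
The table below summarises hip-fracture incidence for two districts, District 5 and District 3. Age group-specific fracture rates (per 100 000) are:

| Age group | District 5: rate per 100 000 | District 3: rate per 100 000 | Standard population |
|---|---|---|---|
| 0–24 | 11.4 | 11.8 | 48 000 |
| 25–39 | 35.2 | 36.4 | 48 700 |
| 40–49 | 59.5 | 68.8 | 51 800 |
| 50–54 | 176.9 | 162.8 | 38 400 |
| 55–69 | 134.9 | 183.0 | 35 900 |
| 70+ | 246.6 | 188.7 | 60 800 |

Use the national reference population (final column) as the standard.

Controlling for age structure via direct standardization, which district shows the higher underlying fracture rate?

District 5

Standard total = 283 600; weights = 0.1693, 0.1717, 0.1827, 0.1354, 0.1266, 0.2144.
District 5: 0.1693×11.4 + 0.1717×35.2 + 0.1827×59.5 + 0.1354×176.9 + 0.1266×134.9 + 0.2144×246.6 = 112.7387 per 100 000.
District 3: 0.1693×11.8 + 0.1717×36.4 + 0.1827×68.8 + 0.1354×162.8 + 0.1266×183.0 + 0.2144×188.7 = 106.4778 per 100 000.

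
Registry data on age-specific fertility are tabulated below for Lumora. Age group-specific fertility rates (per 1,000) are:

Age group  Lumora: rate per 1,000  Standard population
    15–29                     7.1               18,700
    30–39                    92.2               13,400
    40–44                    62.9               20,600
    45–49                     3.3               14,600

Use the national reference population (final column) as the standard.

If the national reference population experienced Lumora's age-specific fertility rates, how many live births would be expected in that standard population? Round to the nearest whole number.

2712

Expected live births = Σ (standard pop × age-specific rate ÷ 1,000)
= 18,700×7.1/1,000 + 13,400×92.2/1,000 + 20,600×62.9/1,000 + 14,600×3.3/1,000
= 132.77 + 1235.48 + 1295.74 + 48.18 = 2712.17.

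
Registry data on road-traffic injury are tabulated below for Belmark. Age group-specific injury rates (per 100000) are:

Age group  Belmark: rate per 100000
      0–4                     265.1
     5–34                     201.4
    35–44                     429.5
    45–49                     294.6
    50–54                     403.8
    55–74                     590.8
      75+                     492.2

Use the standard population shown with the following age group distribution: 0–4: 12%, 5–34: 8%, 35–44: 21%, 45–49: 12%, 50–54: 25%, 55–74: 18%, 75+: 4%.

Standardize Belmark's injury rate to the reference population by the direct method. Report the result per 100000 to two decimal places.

Standard weights: 0.12, 0.08, 0.21, 0.12, 0.25, 0.18, 0.04.
Standardized rate: 0.1200×265.1 + 0.0800×201.4 + 0.2100×429.5 + 0.1200×294.6 + 0.2500×403.8 + 0.1800×590.8 + 0.0400×492.2 = 400.4530 per 100000.

400.45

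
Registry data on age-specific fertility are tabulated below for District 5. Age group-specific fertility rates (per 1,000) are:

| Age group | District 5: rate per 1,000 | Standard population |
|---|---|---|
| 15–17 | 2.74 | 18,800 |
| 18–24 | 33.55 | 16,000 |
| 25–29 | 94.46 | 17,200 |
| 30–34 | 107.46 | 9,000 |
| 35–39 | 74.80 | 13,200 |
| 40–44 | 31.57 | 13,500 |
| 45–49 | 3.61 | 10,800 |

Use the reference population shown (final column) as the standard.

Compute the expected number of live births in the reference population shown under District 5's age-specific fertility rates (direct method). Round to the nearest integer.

Expected live births = Σ (standard pop × age-specific rate ÷ 1,000)
= 18,800×2.74/1,000 + 16,000×33.55/1,000 + 17,200×94.46/1,000 + 9,000×107.46/1,000 + 13,200×74.80/1,000 + 13,500×31.57/1,000 + 10,800×3.61/1,000
= 51.51 + 536.80 + 1624.71 + 967.14 + 987.36 + 426.19 + 38.99 = 4632.71.

4633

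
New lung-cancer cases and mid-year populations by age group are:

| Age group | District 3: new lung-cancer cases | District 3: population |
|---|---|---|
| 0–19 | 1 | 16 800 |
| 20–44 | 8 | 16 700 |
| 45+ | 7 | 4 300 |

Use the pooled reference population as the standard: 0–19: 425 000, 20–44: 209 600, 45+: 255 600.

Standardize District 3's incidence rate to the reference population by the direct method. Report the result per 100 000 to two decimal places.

60.86

Age-specific rates per 100 000 for District 3: 5.95, 47.90, 162.79.
Standard total = 890 200; weights = 0.4774, 0.2355, 0.2871.
Standardized rate: 0.4774×5.95 + 0.2355×47.90 + 0.2871×162.79 = 60.8625 per 100 000.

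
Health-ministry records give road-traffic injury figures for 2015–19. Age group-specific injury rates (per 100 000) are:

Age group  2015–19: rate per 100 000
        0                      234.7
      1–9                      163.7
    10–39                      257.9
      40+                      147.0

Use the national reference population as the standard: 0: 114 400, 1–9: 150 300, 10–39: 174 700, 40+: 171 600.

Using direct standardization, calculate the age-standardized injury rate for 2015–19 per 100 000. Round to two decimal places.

Standard total = 611 000; weights = 0.1872, 0.2460, 0.2859, 0.2809.
Standardized rate: 0.1872×234.7 + 0.2460×163.7 + 0.2859×257.9 + 0.2809×147.0 = 199.2375 per 100 000.

199.24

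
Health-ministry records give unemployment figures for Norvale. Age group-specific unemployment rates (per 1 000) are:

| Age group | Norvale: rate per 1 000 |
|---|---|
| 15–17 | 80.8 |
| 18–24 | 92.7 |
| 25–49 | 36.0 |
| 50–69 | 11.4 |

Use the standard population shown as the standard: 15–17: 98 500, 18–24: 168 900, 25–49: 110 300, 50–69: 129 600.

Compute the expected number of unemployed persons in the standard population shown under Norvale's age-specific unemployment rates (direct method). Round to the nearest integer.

Expected unemployed persons = Σ (standard pop × age-specific rate ÷ 1 000)
= 98 500×80.8/1 000 + 168 900×92.7/1 000 + 110 300×36.0/1 000 + 129 600×11.4/1 000
= 7958.80 + 15657.03 + 3970.80 + 1477.44 = 29064.07.

29064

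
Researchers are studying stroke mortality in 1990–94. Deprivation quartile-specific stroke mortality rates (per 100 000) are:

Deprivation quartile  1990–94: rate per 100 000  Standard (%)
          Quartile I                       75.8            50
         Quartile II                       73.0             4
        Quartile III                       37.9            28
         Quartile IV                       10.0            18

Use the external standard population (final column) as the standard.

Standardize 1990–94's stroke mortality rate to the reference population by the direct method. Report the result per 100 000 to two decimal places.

Standard weights: 0.50, 0.04, 0.28, 0.18.
Standardized rate: 0.5000×75.8 + 0.0400×73.0 + 0.2800×37.9 + 0.1800×10.0 = 53.2320 per 100 000.

53.23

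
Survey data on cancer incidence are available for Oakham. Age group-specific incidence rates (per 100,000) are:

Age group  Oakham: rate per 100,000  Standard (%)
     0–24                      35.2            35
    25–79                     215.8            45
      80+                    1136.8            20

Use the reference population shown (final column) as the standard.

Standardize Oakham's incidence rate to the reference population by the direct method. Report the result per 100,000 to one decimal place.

Standard weights: 0.35, 0.45, 0.20.
Standardized rate: 0.3500×35.2 + 0.4500×215.8 + 0.2000×1136.8 = 336.7900 per 100,000.

336.8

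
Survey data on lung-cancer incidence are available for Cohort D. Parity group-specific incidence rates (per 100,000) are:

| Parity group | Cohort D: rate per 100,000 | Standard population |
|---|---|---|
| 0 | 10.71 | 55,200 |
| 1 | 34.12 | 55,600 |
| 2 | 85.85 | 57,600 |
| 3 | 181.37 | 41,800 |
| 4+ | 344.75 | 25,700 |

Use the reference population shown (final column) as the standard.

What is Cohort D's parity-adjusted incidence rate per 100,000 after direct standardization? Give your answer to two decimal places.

Standard total = 235,900; weights = 0.2340, 0.2357, 0.2442, 0.1772, 0.1089.
Standardized rate: 0.2340×10.71 + 0.2357×34.12 + 0.2442×85.85 + 0.1772×181.37 + 0.1089×344.75 = 101.2063 per 100,000.

101.21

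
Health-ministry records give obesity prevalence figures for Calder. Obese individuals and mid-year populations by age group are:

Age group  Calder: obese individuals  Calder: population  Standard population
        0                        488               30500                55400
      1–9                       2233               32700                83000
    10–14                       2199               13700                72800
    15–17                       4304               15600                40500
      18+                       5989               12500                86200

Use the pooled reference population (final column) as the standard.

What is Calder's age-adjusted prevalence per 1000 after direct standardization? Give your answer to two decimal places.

Age-specific rates per 1000 for Calder: 16.000, 68.287, 160.511, 275.897, 479.120.
Standard total = 337900; weights = 0.1640, 0.2456, 0.2154, 0.1199, 0.2551.
Standardized rate: 0.1640×16.000 + 0.2456×68.287 + 0.2154×160.511 + 0.1199×275.897 + 0.2551×479.120 = 209.2733 per 1000.

209.27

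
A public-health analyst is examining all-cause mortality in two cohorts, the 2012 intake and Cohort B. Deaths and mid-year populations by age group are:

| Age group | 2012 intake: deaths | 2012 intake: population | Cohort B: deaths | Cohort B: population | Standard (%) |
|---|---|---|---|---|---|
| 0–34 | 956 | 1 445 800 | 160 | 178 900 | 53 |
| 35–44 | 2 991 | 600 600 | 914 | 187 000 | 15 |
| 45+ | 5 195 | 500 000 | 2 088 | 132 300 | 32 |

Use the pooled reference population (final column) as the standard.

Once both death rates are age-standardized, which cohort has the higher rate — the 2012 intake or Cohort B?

Cohort B

Age-specific rates per 100 000 for the 2012 intake: 66.12, 498.00, 1039.00.
For Cohort B: 89.44, 488.77, 1578.23.
Standard weights: 0.53, 0.15, 0.32.
The 2012 intake: 0.5300×66.12 + 0.1500×498.00 + 0.3200×1039.00 = 442.2253 per 100 000.
Cohort B: 0.5300×89.44 + 0.1500×488.77 + 0.3200×1578.23 = 625.7503 per 100 000.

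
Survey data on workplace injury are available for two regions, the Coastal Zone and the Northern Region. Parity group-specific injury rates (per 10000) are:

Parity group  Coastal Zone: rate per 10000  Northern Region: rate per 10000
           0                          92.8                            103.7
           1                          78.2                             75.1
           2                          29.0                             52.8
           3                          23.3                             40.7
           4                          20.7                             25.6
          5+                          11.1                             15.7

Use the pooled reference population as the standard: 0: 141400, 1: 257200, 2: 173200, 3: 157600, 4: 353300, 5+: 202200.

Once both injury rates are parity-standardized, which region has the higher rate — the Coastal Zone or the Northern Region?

Standard total = 1284900; weights = 0.1100, 0.2002, 0.1348, 0.1227, 0.2750, 0.1574.
The Coastal Zone: 0.1100×92.8 + 0.2002×78.2 + 0.1348×29.0 + 0.1227×23.3 + 0.2750×20.7 + 0.1574×11.1 = 40.0713 per 10000.
The Northern Region: 0.1100×103.7 + 0.2002×75.1 + 0.1348×52.8 + 0.1227×40.7 + 0.2750×25.6 + 0.1574×15.7 = 48.0638 per 10000.

Northern Region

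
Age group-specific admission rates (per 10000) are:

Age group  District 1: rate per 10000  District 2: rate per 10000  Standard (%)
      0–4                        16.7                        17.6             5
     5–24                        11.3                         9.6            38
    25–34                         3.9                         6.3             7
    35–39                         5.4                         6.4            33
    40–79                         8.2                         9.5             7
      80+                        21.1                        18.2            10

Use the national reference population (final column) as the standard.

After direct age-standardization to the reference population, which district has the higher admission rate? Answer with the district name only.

Standard weights: 0.05, 0.38, 0.07, 0.33, 0.07, 0.10.
District 1: 0.0500×16.7 + 0.3800×11.3 + 0.0700×3.9 + 0.3300×5.4 + 0.0700×8.2 + 0.1000×21.1 = 9.8680 per 10000.
District 2: 0.0500×17.6 + 0.3800×9.6 + 0.0700×6.3 + 0.3300×6.4 + 0.0700×9.5 + 0.1000×18.2 = 9.5660 per 10000.

District 1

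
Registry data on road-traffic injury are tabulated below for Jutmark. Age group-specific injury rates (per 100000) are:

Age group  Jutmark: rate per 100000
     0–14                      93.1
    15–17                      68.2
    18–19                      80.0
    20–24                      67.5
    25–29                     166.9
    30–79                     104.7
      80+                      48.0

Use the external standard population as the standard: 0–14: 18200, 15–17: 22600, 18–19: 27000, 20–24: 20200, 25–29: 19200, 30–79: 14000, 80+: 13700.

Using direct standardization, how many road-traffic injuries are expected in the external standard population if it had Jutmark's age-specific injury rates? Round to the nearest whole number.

121

Expected road-traffic injuries = Σ (standard pop × age-specific rate ÷ 100000)
= 18200×93.1/100000 + 22600×68.2/100000 + 27000×80.0/100000 + 20200×67.5/100000 + 19200×166.9/100000 + 14000×104.7/100000 + 13700×48.0/100000
= 16.94 + 15.41 + 21.60 + 13.63 + 32.04 + 14.66 + 6.58 = 120.87.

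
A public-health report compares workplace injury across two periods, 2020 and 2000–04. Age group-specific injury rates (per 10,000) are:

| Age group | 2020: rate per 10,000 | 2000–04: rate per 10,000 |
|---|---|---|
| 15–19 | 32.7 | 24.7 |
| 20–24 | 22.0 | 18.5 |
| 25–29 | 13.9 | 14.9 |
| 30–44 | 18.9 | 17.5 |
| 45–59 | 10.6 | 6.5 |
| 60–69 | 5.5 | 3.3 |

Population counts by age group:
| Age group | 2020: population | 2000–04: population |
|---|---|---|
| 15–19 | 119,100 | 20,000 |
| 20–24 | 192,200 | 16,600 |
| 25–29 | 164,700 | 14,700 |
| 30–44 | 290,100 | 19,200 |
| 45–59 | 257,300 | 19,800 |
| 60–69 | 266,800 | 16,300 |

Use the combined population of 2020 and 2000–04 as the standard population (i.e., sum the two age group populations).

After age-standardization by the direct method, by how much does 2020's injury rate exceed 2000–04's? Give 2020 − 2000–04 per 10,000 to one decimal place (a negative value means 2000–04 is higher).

Combined standard total = 1,396,800; weights = 0.0996, 0.1495, 0.1284, 0.2214, 0.1984, 0.2027.
2020: 0.0996×32.7 + 0.1495×22.0 + 0.1284×13.9 + 0.2214×18.9 + 0.1984×10.6 + 0.2027×5.5 = 15.7330 per 10,000.
2000–04: 0.0996×24.7 + 0.1495×18.5 + 0.1284×14.9 + 0.2214×17.5 + 0.1984×6.5 + 0.2027×3.3 = 12.9723 per 10,000.
Difference = 15.7330 − 12.9723 = 2.7607.

2.8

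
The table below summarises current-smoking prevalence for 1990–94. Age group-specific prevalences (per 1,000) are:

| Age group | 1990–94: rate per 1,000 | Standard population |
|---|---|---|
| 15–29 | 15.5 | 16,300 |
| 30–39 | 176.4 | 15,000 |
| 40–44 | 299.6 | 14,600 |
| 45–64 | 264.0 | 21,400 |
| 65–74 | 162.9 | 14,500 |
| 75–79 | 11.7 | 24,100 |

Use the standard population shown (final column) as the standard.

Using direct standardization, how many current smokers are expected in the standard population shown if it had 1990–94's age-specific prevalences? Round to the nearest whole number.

Expected current smokers = Σ (standard pop × age-specific rate ÷ 1,000)
= 16,300×15.5/1,000 + 15,000×176.4/1,000 + 14,600×299.6/1,000 + 21,400×264.0/1,000 + 14,500×162.9/1,000 + 24,100×11.7/1,000
= 252.65 + 2646.00 + 4374.16 + 5649.60 + 2362.05 + 281.97 = 15566.43.

15566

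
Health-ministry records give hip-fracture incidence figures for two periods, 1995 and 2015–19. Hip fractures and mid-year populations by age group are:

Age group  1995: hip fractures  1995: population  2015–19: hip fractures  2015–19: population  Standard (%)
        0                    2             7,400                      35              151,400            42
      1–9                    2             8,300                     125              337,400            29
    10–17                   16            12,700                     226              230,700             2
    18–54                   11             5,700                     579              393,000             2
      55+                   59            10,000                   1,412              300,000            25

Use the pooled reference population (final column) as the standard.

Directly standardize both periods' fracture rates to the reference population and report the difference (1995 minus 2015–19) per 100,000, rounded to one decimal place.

Age-specific rates per 100,000 for 1995: 27.03, 24.10, 125.98, 192.98, 590.00.
For 2015–19: 23.12, 37.05, 97.96, 147.33, 470.67.
Standard weights: 0.42, 0.29, 0.02, 0.02, 0.25.
1995: 0.4200×27.03 + 0.2900×24.10 + 0.0200×125.98 + 0.0200×192.98 + 0.2500×590.00 = 172.2186 per 100,000.
2015–19: 0.4200×23.12 + 0.2900×37.05 + 0.0200×97.96 + 0.0200×147.33 + 0.2500×470.67 = 143.0258 per 100,000.
Difference = 172.2186 − 143.0258 = 29.1928.

29.2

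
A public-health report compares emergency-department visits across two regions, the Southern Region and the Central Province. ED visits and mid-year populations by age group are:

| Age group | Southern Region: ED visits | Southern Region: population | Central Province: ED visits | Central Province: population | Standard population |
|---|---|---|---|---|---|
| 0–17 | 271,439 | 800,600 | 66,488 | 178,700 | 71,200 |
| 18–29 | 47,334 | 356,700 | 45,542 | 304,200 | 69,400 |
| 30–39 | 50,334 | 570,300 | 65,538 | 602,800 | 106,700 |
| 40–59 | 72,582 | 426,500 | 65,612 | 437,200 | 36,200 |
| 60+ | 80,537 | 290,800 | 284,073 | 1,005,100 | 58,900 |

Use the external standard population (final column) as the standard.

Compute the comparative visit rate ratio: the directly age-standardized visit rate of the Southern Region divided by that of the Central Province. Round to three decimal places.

Age-specific rates per 1,000 for the Southern Region: 339.044, 132.700, 88.259, 170.181, 276.950.
For the Central Province: 372.065, 149.711, 108.723, 150.073, 282.632.
Standard total = 342,400; weights = 0.2079, 0.2027, 0.3116, 0.1057, 0.1720.
The Southern Region: 0.2079×339.044 + 0.2027×132.700 + 0.3116×88.259 + 0.1057×170.181 + 0.1720×276.950 = 190.5357 per 1,000.
The Central Province: 0.2079×372.065 + 0.2027×149.711 + 0.3116×108.723 + 0.1057×150.073 + 0.1720×282.632 = 206.0786 per 1,000.
Ratio = 190.5357 ÷ 206.0786 = 0.92458.

0.925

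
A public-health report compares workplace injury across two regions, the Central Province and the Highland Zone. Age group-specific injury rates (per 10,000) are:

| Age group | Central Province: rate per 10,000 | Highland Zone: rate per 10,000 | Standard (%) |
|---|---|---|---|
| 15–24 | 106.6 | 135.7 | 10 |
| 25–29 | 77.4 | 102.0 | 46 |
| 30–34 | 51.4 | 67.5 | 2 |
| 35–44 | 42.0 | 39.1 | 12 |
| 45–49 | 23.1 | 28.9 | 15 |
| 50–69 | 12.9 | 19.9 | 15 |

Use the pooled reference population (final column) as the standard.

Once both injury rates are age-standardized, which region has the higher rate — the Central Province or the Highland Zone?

Standard weights: 0.10, 0.46, 0.02, 0.12, 0.15, 0.15.
The Central Province: 0.1000×106.6 + 0.4600×77.4 + 0.0200×51.4 + 0.1200×42.0 + 0.1500×23.1 + 0.1500×12.9 = 57.7320 per 10,000.
The Highland Zone: 0.1000×135.7 + 0.4600×102.0 + 0.0200×67.5 + 0.1200×39.1 + 0.1500×28.9 + 0.1500×19.9 = 73.8520 per 10,000.

Highland Zone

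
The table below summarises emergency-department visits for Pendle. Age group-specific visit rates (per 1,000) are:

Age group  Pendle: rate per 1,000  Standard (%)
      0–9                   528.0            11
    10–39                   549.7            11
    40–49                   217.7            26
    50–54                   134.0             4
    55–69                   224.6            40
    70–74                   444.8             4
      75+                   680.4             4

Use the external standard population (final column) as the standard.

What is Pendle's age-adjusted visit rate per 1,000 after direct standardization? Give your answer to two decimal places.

Standard weights: 0.11, 0.11, 0.26, 0.04, 0.40, 0.04, 0.04.
Standardized rate: 0.1100×528.0 + 0.1100×549.7 + 0.2600×217.7 + 0.0400×134.0 + 0.4000×224.6 + 0.0400×444.8 + 0.0400×680.4 = 315.3570 per 1,000.

315.36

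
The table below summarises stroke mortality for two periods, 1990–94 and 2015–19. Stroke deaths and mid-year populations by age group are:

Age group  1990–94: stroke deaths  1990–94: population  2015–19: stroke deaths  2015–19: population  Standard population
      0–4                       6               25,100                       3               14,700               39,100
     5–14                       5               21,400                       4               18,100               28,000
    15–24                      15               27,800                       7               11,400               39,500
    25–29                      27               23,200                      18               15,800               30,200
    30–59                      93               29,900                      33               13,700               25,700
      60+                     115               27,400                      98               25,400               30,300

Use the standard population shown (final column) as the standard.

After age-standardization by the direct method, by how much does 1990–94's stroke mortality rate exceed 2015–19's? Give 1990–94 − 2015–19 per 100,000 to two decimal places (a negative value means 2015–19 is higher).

14.43

Age-specific rates per 100,000 for 1990–94: 23.90, 23.36, 53.96, 116.38, 311.04, 419.71.
For 2015–19: 20.41, 22.10, 61.40, 113.92, 240.88, 385.83.
Standard total = 192,800; weights = 0.2028, 0.1452, 0.2049, 0.1566, 0.1333, 0.1572.
1990–94: 0.2028×23.90 + 0.1452×23.36 + 0.2049×53.96 + 0.1566×116.38 + 0.1333×311.04 + 0.1572×419.71 = 144.9461 per 100,000.
2015–19: 0.2028×20.41 + 0.1452×22.10 + 0.2049×61.40 + 0.1566×113.92 + 0.1333×240.88 + 0.1572×385.83 = 130.5174 per 100,000.
Difference = 144.9461 − 130.5174 = 14.4288.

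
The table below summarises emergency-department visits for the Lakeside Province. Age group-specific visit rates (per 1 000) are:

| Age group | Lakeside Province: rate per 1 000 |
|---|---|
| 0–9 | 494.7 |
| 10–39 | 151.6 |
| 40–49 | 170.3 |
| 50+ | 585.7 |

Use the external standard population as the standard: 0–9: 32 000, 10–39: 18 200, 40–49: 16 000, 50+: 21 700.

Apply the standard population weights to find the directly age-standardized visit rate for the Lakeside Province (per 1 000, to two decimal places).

387.08

Standard total = 87 900; weights = 0.3641, 0.2071, 0.1820, 0.2469.
Standardized rate: 0.3641×494.7 + 0.2071×151.6 + 0.1820×170.3 + 0.2469×585.7 = 387.0763 per 1 000.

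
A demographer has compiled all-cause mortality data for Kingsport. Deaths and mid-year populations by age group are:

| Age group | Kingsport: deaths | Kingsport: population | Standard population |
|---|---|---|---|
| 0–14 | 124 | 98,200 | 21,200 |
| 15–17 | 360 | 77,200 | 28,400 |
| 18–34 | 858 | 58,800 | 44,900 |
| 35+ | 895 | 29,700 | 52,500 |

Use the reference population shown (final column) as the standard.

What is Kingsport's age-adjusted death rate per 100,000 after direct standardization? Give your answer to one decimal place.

Age-specific rates per 100,000 for Kingsport: 126.27, 466.32, 1459.18, 3013.47.
Standard total = 147,000; weights = 0.1442, 0.1932, 0.3054, 0.3571.
Standardized rate: 0.1442×126.27 + 0.1932×466.32 + 0.3054×1459.18 + 0.3571×3013.47 = 1630.2376 per 100,000.

1630.2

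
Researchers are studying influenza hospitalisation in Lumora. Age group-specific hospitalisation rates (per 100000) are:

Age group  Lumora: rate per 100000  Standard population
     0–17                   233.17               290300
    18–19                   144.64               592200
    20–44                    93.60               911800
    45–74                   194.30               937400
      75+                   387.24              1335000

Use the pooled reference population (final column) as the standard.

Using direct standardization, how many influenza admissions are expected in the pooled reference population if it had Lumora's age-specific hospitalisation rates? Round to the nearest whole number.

Expected influenza admissions = Σ (standard pop × age-specific rate ÷ 100000)
= 290300×233.17/100000 + 592200×144.64/100000 + 911800×93.60/100000 + 937400×194.30/100000 + 1335000×387.24/100000
= 676.89 + 856.56 + 853.44 + 1821.37 + 5169.65 = 9377.92.

9378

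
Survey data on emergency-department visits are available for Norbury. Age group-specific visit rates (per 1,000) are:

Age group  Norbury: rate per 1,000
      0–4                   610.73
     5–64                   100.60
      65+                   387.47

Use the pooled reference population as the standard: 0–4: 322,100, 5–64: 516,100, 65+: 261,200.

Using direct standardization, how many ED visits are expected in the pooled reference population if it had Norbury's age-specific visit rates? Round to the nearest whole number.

349843

Expected ED visits = Σ (standard pop × age-specific rate ÷ 1,000)
= 322,100×610.73/1,000 + 516,100×100.60/1,000 + 261,200×387.47/1,000
= 196716.13 + 51919.66 + 101207.16 = 349842.96.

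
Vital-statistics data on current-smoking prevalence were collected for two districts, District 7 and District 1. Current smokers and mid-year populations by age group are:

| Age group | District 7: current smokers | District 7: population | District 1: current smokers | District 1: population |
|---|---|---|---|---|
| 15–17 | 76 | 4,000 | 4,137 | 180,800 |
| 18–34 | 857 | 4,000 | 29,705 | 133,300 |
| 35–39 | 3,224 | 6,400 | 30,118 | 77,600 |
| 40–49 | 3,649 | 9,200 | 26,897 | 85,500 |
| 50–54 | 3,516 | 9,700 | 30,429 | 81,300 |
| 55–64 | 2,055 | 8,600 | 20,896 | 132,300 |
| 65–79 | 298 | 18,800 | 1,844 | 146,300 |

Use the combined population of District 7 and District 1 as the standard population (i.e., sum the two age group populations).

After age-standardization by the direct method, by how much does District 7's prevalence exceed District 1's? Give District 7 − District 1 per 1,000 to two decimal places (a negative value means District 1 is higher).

29.47

Age-specific rates per 1,000 for District 7: 19.000, 214.250, 503.750, 396.630, 362.474, 238.953, 15.851.
For District 1: 22.882, 222.843, 388.119, 314.585, 374.280, 157.944, 12.604.
Combined standard total = 897,800; weights = 0.2058, 0.1529, 0.0936, 0.1055, 0.1014, 0.1569, 0.1839.
District 7: 0.2058×19.000 + 0.1529×214.250 + 0.0936×503.750 + 0.1055×396.630 + 0.1014×362.474 + 0.1569×238.953 + 0.1839×15.851 = 202.8006 per 1,000.
District 1: 0.2058×22.882 + 0.1529×222.843 + 0.0936×388.119 + 0.1055×314.585 + 0.1014×374.280 + 0.1569×157.944 + 0.1839×12.604 = 173.3268 per 1,000.
Difference = 202.8006 − 173.3268 = 29.4737.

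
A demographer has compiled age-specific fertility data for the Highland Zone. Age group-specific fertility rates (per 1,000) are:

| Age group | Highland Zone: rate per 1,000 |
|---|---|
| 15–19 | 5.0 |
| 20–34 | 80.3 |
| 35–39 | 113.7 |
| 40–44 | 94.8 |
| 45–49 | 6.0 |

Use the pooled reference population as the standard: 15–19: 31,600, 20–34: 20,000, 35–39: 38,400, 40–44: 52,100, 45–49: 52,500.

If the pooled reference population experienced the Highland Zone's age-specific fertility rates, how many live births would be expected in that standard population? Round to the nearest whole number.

11384

Expected live births = Σ (standard pop × age-specific rate ÷ 1,000)
= 31,600×5.0/1,000 + 20,000×80.3/1,000 + 38,400×113.7/1,000 + 52,100×94.8/1,000 + 52,500×6.0/1,000
= 158.00 + 1606.00 + 4366.08 + 4939.08 + 315.00 = 11384.16.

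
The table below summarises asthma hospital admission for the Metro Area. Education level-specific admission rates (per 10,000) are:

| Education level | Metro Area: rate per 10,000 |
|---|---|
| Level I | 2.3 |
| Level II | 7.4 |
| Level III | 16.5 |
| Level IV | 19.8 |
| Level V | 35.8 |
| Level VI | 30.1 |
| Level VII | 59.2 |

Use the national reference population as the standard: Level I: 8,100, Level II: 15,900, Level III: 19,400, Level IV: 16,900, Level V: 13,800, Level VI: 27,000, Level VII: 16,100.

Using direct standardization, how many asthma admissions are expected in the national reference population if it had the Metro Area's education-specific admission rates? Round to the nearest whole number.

305

Expected asthma admissions = Σ (standard pop × education-specific rate ÷ 10,000)
= 8,100×2.3/10,000 + 15,900×7.4/10,000 + 19,400×16.5/10,000 + 16,900×19.8/10,000 + 13,800×35.8/10,000 + 27,000×30.1/10,000 + 16,100×59.2/10,000
= 1.86 + 11.77 + 32.01 + 33.46 + 49.40 + 81.27 + 95.31 = 305.09.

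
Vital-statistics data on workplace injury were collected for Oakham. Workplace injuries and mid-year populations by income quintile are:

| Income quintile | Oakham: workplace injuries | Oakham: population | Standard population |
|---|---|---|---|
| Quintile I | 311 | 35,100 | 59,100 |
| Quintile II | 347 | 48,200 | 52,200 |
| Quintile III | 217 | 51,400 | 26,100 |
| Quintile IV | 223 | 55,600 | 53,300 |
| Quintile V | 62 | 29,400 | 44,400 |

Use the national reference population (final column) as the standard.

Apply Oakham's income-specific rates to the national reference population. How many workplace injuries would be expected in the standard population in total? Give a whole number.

Income-specific rates per 10,000 for Oakham: 88.60, 71.99, 42.22, 40.11, 21.09.
Expected workplace injuries = Σ (standard pop × income-specific rate ÷ 10,000)
= 59,100×88.60/10,000 + 52,200×71.99/10,000 + 26,100×42.22/10,000 + 53,300×40.11/10,000 + 44,400×21.09/10,000
= 523.65 + 375.80 + 110.19 + 213.78 + 93.63 = 1317.04.

1317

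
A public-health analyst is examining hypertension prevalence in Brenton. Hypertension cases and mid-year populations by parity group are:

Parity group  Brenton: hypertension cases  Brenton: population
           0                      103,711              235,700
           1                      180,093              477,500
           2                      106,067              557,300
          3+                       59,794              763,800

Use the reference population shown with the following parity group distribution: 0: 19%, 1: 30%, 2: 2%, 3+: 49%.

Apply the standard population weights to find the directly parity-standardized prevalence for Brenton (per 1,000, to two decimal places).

Parity-specific rates per 1,000 for Brenton: 440.013, 377.158, 190.323, 78.285.
Standard weights: 0.19, 0.30, 0.02, 0.49.
Standardized rate: 0.1900×440.013 + 0.3000×377.158 + 0.0200×190.323 + 0.4900×78.285 = 238.9159 per 1,000.

238.92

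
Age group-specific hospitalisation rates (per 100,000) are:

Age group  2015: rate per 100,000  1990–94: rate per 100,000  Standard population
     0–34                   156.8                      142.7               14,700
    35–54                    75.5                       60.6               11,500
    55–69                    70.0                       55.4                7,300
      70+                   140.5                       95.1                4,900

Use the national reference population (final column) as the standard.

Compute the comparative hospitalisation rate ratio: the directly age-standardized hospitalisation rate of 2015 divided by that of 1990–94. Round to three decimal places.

1.193

Standard total = 38,400; weights = 0.3828, 0.2995, 0.1901, 0.1276.
2015: 0.3828×156.8 + 0.2995×75.5 + 0.1901×70.0 + 0.1276×140.5 = 113.8714 per 100,000.
1990–94: 0.3828×142.7 + 0.2995×60.6 + 0.1901×55.4 + 0.1276×95.1 = 95.4427 per 100,000.
Ratio = 113.8714 ÷ 95.4427 = 1.19309.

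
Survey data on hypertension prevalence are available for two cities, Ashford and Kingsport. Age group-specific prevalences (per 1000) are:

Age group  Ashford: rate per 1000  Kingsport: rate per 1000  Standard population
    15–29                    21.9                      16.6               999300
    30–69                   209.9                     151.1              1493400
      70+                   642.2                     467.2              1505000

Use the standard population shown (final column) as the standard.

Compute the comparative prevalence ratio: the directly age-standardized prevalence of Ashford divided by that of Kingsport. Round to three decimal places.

Standard total = 3997700; weights = 0.2500, 0.3736, 0.3765.
Ashford: 0.2500×21.9 + 0.3736×209.9 + 0.3765×642.2 = 325.6523 per 1000.
Kingsport: 0.2500×16.6 + 0.3736×151.1 + 0.3765×467.2 = 236.4803 per 1000.
Ratio = 325.6523 ÷ 236.4803 = 1.37708.

1.377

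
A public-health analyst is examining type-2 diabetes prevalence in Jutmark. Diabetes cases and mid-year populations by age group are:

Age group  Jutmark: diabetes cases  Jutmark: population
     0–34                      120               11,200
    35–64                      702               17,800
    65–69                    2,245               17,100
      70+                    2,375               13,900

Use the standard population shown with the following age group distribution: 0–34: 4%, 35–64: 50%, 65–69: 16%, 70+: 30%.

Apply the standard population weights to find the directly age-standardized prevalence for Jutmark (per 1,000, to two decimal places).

Age-specific rates per 1,000 for Jutmark: 10.714, 39.438, 131.287, 170.863.
Standard weights: 0.04, 0.50, 0.16, 0.30.
Standardized rate: 0.0400×10.714 + 0.5000×39.438 + 0.1600×131.287 + 0.3000×170.863 = 92.4125 per 1,000.

92.41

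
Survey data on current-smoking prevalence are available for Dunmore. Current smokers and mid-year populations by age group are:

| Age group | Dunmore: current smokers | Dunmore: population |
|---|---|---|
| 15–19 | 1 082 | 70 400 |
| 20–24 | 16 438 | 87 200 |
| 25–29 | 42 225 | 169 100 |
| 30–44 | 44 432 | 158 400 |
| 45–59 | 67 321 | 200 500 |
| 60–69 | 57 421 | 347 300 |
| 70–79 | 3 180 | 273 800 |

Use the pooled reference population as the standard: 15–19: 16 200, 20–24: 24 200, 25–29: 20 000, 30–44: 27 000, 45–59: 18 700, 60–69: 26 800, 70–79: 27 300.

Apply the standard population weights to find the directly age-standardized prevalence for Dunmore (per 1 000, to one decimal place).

177.3

Age-specific rates per 1 000 for Dunmore: 15.369, 188.509, 249.704, 280.505, 335.766, 165.335, 11.614.
Standard total = 160 200; weights = 0.1011, 0.1511, 0.1248, 0.1685, 0.1167, 0.1673, 0.1704.
Standardized rate: 0.1011×15.369 + 0.1511×188.509 + 0.1248×249.704 + 0.1685×280.505 + 0.1167×335.766 + 0.1673×165.335 + 0.1704×11.614 = 177.3128 per 1 000.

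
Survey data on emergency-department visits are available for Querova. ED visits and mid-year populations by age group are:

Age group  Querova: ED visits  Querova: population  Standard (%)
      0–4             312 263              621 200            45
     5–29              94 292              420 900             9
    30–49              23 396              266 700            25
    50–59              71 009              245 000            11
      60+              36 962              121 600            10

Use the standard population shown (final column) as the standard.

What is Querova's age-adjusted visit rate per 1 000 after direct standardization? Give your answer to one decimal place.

Age-specific rates per 1 000 for Querova: 502.677, 224.025, 87.724, 289.833, 303.964.
Standard weights: 0.45, 0.09, 0.25, 0.11, 0.10.
Standardized rate: 0.4500×502.677 + 0.0900×224.025 + 0.2500×87.724 + 0.1100×289.833 + 0.1000×303.964 = 330.5759 per 1 000.

330.6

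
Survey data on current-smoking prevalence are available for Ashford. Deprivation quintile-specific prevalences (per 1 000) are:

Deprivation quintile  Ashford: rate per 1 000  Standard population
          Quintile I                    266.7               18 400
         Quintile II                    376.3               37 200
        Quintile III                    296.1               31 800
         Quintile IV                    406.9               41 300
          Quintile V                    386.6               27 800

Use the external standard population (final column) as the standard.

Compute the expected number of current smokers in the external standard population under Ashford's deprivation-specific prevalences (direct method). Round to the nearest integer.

Expected current smokers = Σ (standard pop × deprivation-specific rate ÷ 1 000)
= 18 400×266.7/1 000 + 37 200×376.3/1 000 + 31 800×296.1/1 000 + 41 300×406.9/1 000 + 27 800×386.6/1 000
= 4907.28 + 13998.36 + 9415.98 + 16804.97 + 10747.48 = 55874.07.

55874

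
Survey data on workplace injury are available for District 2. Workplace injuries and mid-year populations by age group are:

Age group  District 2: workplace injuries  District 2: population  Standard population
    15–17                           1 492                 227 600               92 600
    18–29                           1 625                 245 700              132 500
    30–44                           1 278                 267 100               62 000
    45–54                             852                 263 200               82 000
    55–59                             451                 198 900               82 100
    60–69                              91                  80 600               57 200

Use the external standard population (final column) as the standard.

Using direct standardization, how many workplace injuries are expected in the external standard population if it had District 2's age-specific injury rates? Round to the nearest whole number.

2296

Age-specific rates per 10 000 for District 2: 65.55, 66.14, 47.85, 32.37, 22.67, 11.29.
Expected workplace injuries = Σ (standard pop × age-specific rate ÷ 10 000)
= 92 600×65.55/10 000 + 132 500×66.14/10 000 + 62 000×47.85/10 000 + 82 000×32.37/10 000 + 82 100×22.67/10 000 + 57 200×11.29/10 000
= 607.03 + 876.32 + 296.65 + 265.44 + 186.16 + 64.58 = 2296.18.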